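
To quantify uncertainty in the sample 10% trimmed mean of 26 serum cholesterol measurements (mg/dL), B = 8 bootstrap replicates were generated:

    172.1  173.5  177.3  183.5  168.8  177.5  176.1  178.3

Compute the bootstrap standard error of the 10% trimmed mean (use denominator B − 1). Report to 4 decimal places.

SE* = 4.4511

Bootstrap SE is the standard deviation of the 8 replicate 10% trimmed means.
Mean of replicates: (172.1 + 173.5 + 177.3 + 183.5 + 168.8 + 177.5 + 176.1 + 178.3) / 8 = 1407.10000 / 8 = 175.88750
Sum of squared deviations: (−3.78750)² + (−2.38750)² + (+1.41250)² + (+7.61250)² + (−7.08750)² + (+1.61250)² + (+0.21250)² + (+2.41250)² = 138.68875
Variance = 138.68875 / 7 = 19.81268
SE* = √19.81268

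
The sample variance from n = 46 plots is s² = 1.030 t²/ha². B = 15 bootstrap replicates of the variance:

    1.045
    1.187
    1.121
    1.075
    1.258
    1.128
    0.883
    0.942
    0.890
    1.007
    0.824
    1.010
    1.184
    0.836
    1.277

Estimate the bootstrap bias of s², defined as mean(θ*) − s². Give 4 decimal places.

mean(θ*) = (1.045 + 1.187 + 1.121 + 1.075 + 1.258 + 1.128 + 0.883 + 0.942 + 0.890 + 1.007 + 0.824 + 1.010 + 1.184 + 0.836 + 1.277) / 15 = 1.04447
bias = 1.04447 − 1.030

bias = +0.0145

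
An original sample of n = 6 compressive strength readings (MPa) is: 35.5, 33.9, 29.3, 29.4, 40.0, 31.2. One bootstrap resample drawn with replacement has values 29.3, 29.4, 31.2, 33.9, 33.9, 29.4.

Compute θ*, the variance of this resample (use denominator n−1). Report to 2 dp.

θ* = 4.93

Mean = 31.1833; sum of squared deviations = 24.6683
s² = 24.6683 / 5 = 4.9337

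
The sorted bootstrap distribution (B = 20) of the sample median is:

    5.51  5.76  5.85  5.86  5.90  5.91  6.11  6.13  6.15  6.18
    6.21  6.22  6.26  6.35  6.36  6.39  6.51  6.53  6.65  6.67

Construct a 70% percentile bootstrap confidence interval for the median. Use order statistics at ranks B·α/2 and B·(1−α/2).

α = 0.30; lower rank = 20 × 0.150 = 3; upper rank = 20 × 0.850 = 17.
The 3rd smallest replicate is 5.85; the 17th is 6.51.

(5.85, 6.51)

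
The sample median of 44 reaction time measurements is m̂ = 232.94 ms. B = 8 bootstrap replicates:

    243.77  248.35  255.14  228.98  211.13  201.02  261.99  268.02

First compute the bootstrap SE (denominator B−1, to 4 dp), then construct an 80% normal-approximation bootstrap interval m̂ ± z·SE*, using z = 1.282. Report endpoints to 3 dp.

(202.081, 263.799)

Mean of replicates = 239.8000; sum of squared deviations = 4055.8732; SE* = √(4055.8732/7) = 24.0709
Margin = 1.282 × 24.0709 = 30.8589
Interval: 232.94 ± 30.8589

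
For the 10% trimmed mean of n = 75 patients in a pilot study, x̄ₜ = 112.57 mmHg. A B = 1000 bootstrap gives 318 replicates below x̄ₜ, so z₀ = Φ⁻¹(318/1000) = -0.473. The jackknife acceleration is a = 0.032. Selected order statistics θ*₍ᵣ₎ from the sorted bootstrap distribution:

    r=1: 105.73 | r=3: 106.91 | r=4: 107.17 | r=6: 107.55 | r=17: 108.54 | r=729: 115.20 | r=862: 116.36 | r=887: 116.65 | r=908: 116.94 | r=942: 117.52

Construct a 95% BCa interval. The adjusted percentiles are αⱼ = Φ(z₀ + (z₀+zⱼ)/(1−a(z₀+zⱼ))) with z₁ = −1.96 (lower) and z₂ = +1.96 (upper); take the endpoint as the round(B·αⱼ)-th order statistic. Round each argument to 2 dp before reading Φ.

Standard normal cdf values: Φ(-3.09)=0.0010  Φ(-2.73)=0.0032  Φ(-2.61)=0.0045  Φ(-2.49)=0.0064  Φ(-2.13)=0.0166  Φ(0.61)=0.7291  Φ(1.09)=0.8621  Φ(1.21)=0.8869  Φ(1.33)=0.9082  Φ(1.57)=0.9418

(106.91, 116.36)

Lower: z₀ + z₁ = -0.473 + (-1.960) = -2.433; 1 − a(z₀+z₁) = 1 − (0.032)(-2.433) = 1.0779; argument = -0.473 + (-2.433)/1.0779 = -2.7303 → -2.73.
α₁ = Φ(-2.73) = 0.0032; rank = round(1000 × 0.0032) = 3; θ*₍3₎ = 106.91.
Upper: z₀ + z₂ = 1.487; 1 − a(z₀+z₂) = 0.9524; argument = 1.0883 → 1.09; α₂ = 0.8621; rank = 862; θ*₍862₎ = 116.36.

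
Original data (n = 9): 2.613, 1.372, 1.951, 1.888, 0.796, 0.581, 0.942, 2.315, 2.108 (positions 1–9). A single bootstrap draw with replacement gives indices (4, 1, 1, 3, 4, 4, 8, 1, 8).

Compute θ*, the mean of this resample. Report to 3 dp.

θ* = 2.232

Resample values: 1.888, 2.613, 2.613, 1.951, 1.888, 1.888, 2.315, 2.613, 2.315.
Mean = (1.888 + 2.613 + 2.613 + 1.951 + 1.888 + 1.888 + 2.315 + 2.613 + 2.315) / 9 = 20.0840 / 9 = 2.232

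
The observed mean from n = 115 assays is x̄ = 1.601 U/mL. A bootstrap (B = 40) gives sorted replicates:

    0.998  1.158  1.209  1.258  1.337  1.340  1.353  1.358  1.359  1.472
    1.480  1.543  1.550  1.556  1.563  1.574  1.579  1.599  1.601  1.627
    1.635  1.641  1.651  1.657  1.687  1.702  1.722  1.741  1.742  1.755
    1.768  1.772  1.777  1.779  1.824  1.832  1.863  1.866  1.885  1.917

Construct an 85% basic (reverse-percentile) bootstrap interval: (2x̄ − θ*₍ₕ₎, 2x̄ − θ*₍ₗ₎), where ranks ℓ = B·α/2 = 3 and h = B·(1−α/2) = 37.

(1.339, 1.993)

Percentile endpoints at ranks 3 and 37: θ*₍3₎ = 1.209, θ*₍37₎ = 1.863.
Basic interval reflects these around x̄:
  lower = 2 × 1.601 − 1.863 = 1.339
  upper = 2 × 1.601 − 1.209 = 1.993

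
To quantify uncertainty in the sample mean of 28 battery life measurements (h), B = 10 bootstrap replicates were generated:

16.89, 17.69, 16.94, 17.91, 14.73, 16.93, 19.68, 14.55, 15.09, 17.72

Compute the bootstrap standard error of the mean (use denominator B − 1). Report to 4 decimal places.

SE* = 1.6152

Bootstrap SE is the standard deviation of the 10 replicate means.
Mean of replicates: (16.89 + 17.69 + 16.94 + 17.91 + 14.73 + 16.93 + 19.68 + 14.55 + 15.09 + 17.72) / 10 = 168.13000 / 10 = 16.81300
Sum of squared deviations: (+0.07700)² + (+0.87700)² + (+0.12700)² + (+1.09700)² + (−2.08300)² + (+0.11700)² + (+2.86700)² + (−2.26300)² + (−1.72300)² + (+0.90700)² = 23.47941
Variance = 23.47941 / 9 = 2.60882
SE* = √2.60882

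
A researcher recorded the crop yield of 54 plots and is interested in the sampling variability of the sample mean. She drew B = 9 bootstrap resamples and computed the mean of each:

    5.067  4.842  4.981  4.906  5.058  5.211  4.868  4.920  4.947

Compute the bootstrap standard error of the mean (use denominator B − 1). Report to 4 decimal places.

Bootstrap SE is the standard deviation of the 9 replicate means.
Mean of replicates: (5.067 + 4.842 + 4.981 + 4.906 + 5.058 + 5.211 + 4.868 + 4.920 + 4.947) / 9 = 44.80000 / 9 = 4.97778
Sum of squared deviations: (+0.08922)² + (−0.13578)² + (+0.00322)² + (−0.07178)² + (+0.08022)² + (+0.23322)² + (−0.10978)² + (−0.05778)² + (−0.03078)² = 0.10872
Variance = 0.10872 / 8 = 0.01359
SE* = √0.01359

SE* = 0.1166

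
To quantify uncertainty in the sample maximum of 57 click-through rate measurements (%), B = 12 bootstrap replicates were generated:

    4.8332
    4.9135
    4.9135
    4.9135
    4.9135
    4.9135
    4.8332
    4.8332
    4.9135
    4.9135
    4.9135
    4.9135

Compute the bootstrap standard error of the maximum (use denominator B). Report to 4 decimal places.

SE* = 0.0348

Bootstrap SE is the standard deviation of the 12 replicate maximums.
Mean of replicates: (4.8332 + 4.9135 + 4.9135 + 4.9135 + 4.9135 + 4.9135 + 4.8332 + 4.8332 + 4.9135 + 4.9135 + 4.9135 + 4.9135) / 12 = 58.72110 / 12 = 4.89342
Sum of squared deviations: (−0.06022)² + (+0.02008)² + (+0.02008)² + (+0.02008)² + (+0.02008)² + (+0.02008)² + (−0.06022)² + (−0.06022)² + (+0.02008)² + (+0.02008)² + (+0.02008)² + (+0.02008)² = 0.01451
Variance = 0.01451 / 12 = 0.00121
SE* = √0.00121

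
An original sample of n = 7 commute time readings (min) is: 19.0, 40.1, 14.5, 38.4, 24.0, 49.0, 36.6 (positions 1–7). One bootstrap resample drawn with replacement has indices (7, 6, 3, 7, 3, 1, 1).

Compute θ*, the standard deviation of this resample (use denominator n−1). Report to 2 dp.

θ* = 13.59

Resample values: 36.6, 49.0, 14.5, 36.6, 14.5, 19.0, 19.0.
Mean = 27.0286; sum of squared deviations = 1108.8143
s² = 1108.8143 / 6 = 184.8024
s = √184.8024 = 13.59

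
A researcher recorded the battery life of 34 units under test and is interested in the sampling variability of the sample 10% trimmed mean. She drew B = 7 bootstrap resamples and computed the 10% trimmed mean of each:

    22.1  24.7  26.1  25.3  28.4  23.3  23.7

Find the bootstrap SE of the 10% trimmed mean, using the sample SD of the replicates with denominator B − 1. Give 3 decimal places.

Bootstrap SE is the standard deviation of the 7 replicate 10% trimmed means.
Mean of replicates: (22.1 + 24.7 + 26.1 + 25.3 + 28.4 + 23.3 + 23.7) / 7 = 173.6000 / 7 = 24.8000
Sum of squared deviations: (−2.7000)² + (−0.1000)² + (+1.3000)² + (+0.5000)² + (+3.6000)² + (−1.5000)² + (−1.1000)² = 25.6600
Variance = 25.6600 / 6 = 4.2767
SE* = √4.2767

SE* = 2.068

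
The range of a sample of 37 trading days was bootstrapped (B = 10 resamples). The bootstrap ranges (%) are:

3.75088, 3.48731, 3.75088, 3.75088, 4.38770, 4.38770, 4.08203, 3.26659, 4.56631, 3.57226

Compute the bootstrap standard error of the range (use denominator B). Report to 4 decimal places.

Bootstrap SE is the standard deviation of the 10 replicate ranges.
Mean of replicates: (3.75088 + 3.48731 + 3.75088 + 3.75088 + 4.38770 + 4.38770 + 4.08203 + 3.26659 + 4.56631 + 3.57226) / 10 = 39.002540 / 10 = 3.900254
Sum of squared deviations: (−0.149374)² + (−0.412944)² + (−0.149374)² + (−0.149374)² + (+0.487446)² + (+0.487446)² + (+0.181776)² + (−0.633664)² + (+0.666056)² + (−0.327994)² = 1.698451
Variance = 1.698451 / 10 = 0.169845
SE* = √0.169845

SE* = 0.4121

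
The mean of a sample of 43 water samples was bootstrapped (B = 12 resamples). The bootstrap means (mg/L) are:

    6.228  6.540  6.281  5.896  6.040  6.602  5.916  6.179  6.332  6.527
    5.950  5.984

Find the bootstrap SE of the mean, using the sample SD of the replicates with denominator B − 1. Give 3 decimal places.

Bootstrap SE is the standard deviation of the 12 replicate means.
Mean of replicates: (6.228 + 6.540 + 6.281 + 5.896 + 6.040 + 6.602 + 5.916 + 6.179 + 6.332 + 6.527 + 5.950 + 5.984) / 12 = 74.4750 / 12 = 6.2062
Sum of squared deviations: (+0.0217)² + (+0.3338)² + (+0.0747)² + (−0.3102)² + (−0.1662)² + (+0.3958)² + (−0.2902)² + (−0.0272)² + (+0.1258)² + (+0.3208)² + (−0.2562)² + (−0.2222)² = 0.7167
Variance = 0.7167 / 11 = 0.0652
SE* = √0.0652

SE* = 0.255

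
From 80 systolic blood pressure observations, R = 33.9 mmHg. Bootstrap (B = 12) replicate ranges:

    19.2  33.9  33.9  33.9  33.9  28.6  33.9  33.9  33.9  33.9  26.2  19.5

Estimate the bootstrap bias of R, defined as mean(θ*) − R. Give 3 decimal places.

bias = −3.508

mean(θ*) = (19.2 + 33.9 + 33.9 + 33.9 + 33.9 + 28.6 + 33.9 + 33.9 + 33.9 + 33.9 + 26.2 + 19.5) / 12 = 30.3917
bias = 30.3917 − 33.9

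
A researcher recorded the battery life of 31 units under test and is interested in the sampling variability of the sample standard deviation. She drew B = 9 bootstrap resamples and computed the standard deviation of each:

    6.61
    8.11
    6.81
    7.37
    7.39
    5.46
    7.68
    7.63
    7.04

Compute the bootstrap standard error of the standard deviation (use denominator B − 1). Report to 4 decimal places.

SE* = 0.7752

Bootstrap SE is the standard deviation of the 9 replicate standard deviations.
Mean of replicates: (6.61 + 8.11 + 6.81 + 7.37 + 7.39 + 5.46 + 7.68 + 7.63 + 7.04) / 9 = 64.10000 / 9 = 7.12222
Sum of squared deviations: (−0.51222)² + (+0.98778)² + (−0.31222)² + (+0.24778)² + (+0.26778)² + (−1.66222)² + (+0.55778)² + (+0.50778)² + (−0.08222)² = 4.80736
Variance = 4.80736 / 8 = 0.60092
SE* = √0.60092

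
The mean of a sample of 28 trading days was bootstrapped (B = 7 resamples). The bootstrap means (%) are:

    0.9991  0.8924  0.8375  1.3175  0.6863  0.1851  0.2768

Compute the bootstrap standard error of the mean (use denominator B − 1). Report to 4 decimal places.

SE* = 0.3997

Bootstrap SE is the standard deviation of the 7 replicate means.
Mean of replicates: (0.9991 + 0.8924 + 0.8375 + 1.3175 + 0.6863 + 0.1851 + 0.2768) / 7 = 5.19470 / 7 = 0.74210
Sum of squared deviations: (+0.25700)² + (+0.15030)² + (+0.09540)² + (+0.57540)² + (−0.05580)² + (−0.55700)² + (−0.46530)² = 0.95869
Variance = 0.95869 / 6 = 0.15978
SE* = √0.15978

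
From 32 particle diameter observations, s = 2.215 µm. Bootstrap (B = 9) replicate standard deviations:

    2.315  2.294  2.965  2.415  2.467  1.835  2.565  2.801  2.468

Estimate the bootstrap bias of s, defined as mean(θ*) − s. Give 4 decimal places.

bias = +0.2433

mean(θ*) = (2.315 + 2.294 + 2.965 + 2.415 + 2.467 + 1.835 + 2.565 + 2.801 + 2.468) / 9 = 2.45833
bias = 2.45833 − 2.215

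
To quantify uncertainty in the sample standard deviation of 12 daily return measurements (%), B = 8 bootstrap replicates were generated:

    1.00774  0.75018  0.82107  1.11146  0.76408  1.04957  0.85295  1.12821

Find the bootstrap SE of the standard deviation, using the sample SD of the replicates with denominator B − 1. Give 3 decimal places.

SE* = 0.156

Bootstrap SE is the standard deviation of the 8 replicate standard deviations.
Mean of replicates: (1.00774 + 0.75018 + 0.82107 + 1.11146 + 0.76408 + 1.04957 + 0.85295 + 1.12821) / 8 = 7.485260 / 8 = 0.935657
Sum of squared deviations: (+0.072083)² + (−0.185477)² + (−0.114587)² + (+0.175802)² + (−0.171577)² + (+0.113912)² + (−0.082707)² + (+0.192553)² = 0.169966
Variance = 0.169966 / 7 = 0.024281
SE* = √0.024281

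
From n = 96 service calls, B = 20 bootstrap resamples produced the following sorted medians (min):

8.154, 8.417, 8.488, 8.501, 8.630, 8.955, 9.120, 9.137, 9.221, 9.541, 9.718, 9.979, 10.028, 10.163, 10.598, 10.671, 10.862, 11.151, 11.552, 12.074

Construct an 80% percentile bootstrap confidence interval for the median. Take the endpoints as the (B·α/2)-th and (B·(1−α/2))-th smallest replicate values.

(8.417, 11.151)

α = 0.20; lower rank = 20 × 0.100 = 2; upper rank = 20 × 0.900 = 18.
The 2nd smallest replicate is 8.417; the 18th is 11.151.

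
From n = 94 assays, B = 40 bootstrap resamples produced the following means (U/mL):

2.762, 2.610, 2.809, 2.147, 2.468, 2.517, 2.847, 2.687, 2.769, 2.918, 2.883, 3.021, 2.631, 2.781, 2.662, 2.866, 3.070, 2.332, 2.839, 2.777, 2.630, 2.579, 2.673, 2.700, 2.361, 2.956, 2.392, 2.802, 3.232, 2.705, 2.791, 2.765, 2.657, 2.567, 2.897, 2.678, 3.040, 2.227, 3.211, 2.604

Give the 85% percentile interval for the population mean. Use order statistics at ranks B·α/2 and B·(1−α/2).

(2.332, 3.040)

Sorted replicates: 2.147, 2.227, 2.332, 2.361, 2.392, 2.468, 2.517, 2.567, 2.579, 2.604, 2.610, 2.630, 2.631, 2.657, 2.662, 2.673, 2.678, 2.687, 2.700, 2.705, 2.762, 2.765, 2.769, 2.777, 2.781, 2.791, 2.802, 2.809, 2.839, 2.847, 2.866, 2.883, 2.897, 2.918, 2.956, 3.021, 3.040, 3.070, 3.211, 3.232
α = 0.15; lower rank = 40 × 0.075 = 3; upper rank = 40 × 0.925 = 37.
The 3rd smallest replicate is 2.332; the 37th is 3.040.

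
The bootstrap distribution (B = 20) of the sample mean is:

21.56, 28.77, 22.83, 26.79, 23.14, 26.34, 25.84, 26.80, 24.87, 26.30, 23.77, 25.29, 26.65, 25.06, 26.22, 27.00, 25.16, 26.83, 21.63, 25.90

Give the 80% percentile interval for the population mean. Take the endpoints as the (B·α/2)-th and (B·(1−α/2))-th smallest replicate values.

(21.63, 26.83)

Sorted replicates: 21.56, 21.63, 22.83, 23.14, 23.77, 24.87, 25.06, 25.16, 25.29, 25.84, 25.90, 26.22, 26.30, 26.34, 26.65, 26.79, 26.80, 26.83, 27.00, 28.77
α = 0.20; lower rank = 20 × 0.100 = 2; upper rank = 20 × 0.900 = 18.
The 2nd smallest replicate is 21.63; the 18th is 26.83.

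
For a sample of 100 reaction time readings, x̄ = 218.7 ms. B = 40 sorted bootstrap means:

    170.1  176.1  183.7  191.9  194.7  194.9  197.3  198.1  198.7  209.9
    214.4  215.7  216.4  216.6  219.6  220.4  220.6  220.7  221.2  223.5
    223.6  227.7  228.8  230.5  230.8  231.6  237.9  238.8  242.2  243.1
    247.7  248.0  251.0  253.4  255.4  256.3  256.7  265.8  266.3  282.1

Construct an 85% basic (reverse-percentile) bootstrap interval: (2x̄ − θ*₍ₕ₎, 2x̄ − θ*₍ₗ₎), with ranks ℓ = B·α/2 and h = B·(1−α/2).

(180.7, 253.7)

Percentile endpoints at ranks 3 and 37: θ*₍3₎ = 183.7, θ*₍37₎ = 256.7.
Basic interval reflects these around x̄:
  lower = 2 × 218.7 − 256.7 = 180.7
  upper = 2 × 218.7 − 183.7 = 253.7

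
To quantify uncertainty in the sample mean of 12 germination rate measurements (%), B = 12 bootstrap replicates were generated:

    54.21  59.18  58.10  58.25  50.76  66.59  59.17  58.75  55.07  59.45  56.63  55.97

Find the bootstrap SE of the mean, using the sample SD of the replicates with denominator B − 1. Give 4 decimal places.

Bootstrap SE is the standard deviation of the 12 replicate means.
Mean of replicates: (54.21 + 59.18 + 58.10 + 58.25 + 50.76 + 66.59 + 59.17 + 58.75 + 55.07 + 59.45 + 56.63 + 55.97) / 12 = 692.13000 / 12 = 57.67750
Sum of squared deviations: (−3.46750)² + (+1.50250)² + (+0.42250)² + (+0.57250)² + (−6.91750)² + (+8.91250)² + (+1.49250)² + (+1.07250)² + (−2.60750)² + (+1.77250)² + (−1.04750)² + (−1.70750)² = 159.40323
Variance = 159.40323 / 11 = 14.49120
SE* = √14.49120

SE* = 3.8067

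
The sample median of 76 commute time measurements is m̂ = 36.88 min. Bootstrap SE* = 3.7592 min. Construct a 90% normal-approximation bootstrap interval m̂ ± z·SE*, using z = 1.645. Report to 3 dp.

(30.696, 43.064)

Margin = 1.645 × 3.7592 = 6.1839
Interval: 36.88 ± 6.1839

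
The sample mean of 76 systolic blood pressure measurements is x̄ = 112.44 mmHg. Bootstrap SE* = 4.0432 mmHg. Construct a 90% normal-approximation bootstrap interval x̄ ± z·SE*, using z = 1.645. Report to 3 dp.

Margin = 1.645 × 4.0432 = 6.6511
Interval: 112.44 ± 6.6511

(105.789, 119.091)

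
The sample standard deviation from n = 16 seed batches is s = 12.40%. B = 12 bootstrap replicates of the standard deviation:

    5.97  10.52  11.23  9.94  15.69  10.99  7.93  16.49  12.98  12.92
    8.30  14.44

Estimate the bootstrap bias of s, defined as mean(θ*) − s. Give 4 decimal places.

bias = −0.9500

mean(θ*) = (5.97 + 10.52 + 11.23 + 9.94 + 15.69 + 10.99 + 7.93 + 16.49 + 12.98 + 12.92 + 8.30 + 14.44) / 12 = 11.45000
bias = 11.45000 − 12.40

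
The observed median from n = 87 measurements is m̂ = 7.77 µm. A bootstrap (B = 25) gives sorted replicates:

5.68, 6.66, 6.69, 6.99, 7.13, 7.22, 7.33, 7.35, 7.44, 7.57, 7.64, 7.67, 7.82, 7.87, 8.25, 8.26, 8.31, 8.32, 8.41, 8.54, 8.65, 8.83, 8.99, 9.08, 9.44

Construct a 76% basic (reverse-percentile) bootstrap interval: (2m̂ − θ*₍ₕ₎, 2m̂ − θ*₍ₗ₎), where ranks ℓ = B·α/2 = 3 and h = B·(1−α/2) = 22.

(6.71, 8.85)

Percentile endpoints at ranks 3 and 22: θ*₍3₎ = 6.69, θ*₍22₎ = 8.83.
Basic interval reflects these around m̂:
  lower = 2 × 7.77 − 8.83 = 6.71
  upper = 2 × 7.77 − 6.69 = 8.85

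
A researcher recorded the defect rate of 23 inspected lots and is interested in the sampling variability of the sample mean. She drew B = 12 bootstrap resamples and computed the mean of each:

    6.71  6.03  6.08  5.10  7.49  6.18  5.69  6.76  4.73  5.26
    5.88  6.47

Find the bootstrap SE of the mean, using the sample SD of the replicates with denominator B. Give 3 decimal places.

SE* = 0.743

Bootstrap SE is the standard deviation of the 12 replicate means.
Mean of replicates: (6.71 + 6.03 + 6.08 + 5.10 + 7.49 + 6.18 + 5.69 + 6.76 + 4.73 + 5.26 + 5.88 + 6.47) / 12 = 72.3800 / 12 = 6.0317
Sum of squared deviations: (+0.6783)² + (−0.0017)² + (+0.0483)² + (−0.9317)² + (+1.4583)² + (+0.1483)² + (−0.3417)² + (+0.7283)² + (−1.3017)² + (−0.7717)² + (−0.1517)² + (+0.4383)² = 6.6314
Variance = 6.6314 / 12 = 0.5526
SE* = √0.5526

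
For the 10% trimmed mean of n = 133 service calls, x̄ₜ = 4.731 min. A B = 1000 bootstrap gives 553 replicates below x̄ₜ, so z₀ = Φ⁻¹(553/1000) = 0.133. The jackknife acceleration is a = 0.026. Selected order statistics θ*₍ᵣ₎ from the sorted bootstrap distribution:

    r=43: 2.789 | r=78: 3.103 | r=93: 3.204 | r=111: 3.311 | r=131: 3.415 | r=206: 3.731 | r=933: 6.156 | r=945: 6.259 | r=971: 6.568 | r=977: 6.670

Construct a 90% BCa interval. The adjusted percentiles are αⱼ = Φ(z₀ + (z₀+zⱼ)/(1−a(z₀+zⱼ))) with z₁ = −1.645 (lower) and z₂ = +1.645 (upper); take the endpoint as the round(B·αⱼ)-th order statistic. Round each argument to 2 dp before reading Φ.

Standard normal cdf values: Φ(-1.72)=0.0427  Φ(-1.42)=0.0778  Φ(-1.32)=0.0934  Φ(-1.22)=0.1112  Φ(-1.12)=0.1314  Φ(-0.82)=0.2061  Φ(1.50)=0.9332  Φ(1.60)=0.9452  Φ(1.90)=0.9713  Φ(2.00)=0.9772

(3.204, 6.670)

Lower: z₀ + z₁ = 0.133 + (-1.645) = -1.512; 1 − a(z₀+z₁) = 1 − (0.026)(-1.512) = 1.0393; argument = 0.133 + (-1.512)/1.0393 = -1.3218 → -1.32.
α₁ = Φ(-1.32) = 0.0934; rank = round(1000 × 0.0934) = 93; θ*₍93₎ = 3.204.
Upper: z₀ + z₂ = 1.778; 1 − a(z₀+z₂) = 0.9538; argument = 1.9972 → 2.00; α₂ = 0.9772; rank = 977; θ*₍977₎ = 6.670.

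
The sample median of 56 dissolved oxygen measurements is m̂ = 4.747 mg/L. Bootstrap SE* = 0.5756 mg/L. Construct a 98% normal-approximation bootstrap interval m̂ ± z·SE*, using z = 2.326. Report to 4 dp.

(3.4082, 6.0858)

Margin = 2.326 × 0.5756 = 1.33885
Interval: 4.747 ± 1.33885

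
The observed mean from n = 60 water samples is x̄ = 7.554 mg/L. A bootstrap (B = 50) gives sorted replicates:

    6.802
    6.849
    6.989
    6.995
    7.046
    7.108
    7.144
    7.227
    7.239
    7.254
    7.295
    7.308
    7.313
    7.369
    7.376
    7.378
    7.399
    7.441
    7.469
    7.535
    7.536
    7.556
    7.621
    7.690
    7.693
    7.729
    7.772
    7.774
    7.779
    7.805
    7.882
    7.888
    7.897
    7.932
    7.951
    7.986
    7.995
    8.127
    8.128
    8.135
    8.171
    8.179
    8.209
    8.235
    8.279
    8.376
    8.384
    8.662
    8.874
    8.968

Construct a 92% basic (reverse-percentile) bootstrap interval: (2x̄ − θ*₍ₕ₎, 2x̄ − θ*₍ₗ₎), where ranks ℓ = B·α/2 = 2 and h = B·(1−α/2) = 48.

(6.446, 8.259)

Percentile endpoints at ranks 2 and 48: θ*₍2₎ = 6.849, θ*₍48₎ = 8.662.
Basic interval reflects these around x̄:
  lower = 2 × 7.554 − 8.662 = 6.446
  upper = 2 × 7.554 − 6.849 = 8.259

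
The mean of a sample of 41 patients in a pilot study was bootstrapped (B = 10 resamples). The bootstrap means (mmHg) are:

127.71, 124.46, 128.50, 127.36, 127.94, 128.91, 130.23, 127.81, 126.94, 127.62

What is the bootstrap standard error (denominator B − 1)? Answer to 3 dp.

SE* = 1.481

Bootstrap SE is the standard deviation of the 10 replicate means.
Mean of replicates: (127.71 + 124.46 + 128.50 + 127.36 + 127.94 + 128.91 + 130.23 + 127.81 + 126.94 + 127.62) / 10 = 1277.4800 / 10 = 127.7480
Sum of squared deviations: (−0.0380)² + (−3.2880)² + (+0.7520)² + (−0.3880)² + (+0.1920)² + (+1.1620)² + (+2.4820)² + (+0.0620)² + (−0.8080)² + (−0.1280)² = 19.7490
Variance = 19.7490 / 9 = 2.1943
SE* = √2.1943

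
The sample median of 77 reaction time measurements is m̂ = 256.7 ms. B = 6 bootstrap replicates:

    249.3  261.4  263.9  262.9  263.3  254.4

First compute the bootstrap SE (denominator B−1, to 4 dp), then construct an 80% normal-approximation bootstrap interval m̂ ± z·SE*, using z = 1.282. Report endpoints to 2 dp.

Mean of replicates = 259.2000; sum of squared deviations = 178.4800; SE* = √(178.4800/5) = 5.9746
Margin = 1.282 × 5.9746 = 7.659
Interval: 256.7 ± 7.659

(249.04, 264.36)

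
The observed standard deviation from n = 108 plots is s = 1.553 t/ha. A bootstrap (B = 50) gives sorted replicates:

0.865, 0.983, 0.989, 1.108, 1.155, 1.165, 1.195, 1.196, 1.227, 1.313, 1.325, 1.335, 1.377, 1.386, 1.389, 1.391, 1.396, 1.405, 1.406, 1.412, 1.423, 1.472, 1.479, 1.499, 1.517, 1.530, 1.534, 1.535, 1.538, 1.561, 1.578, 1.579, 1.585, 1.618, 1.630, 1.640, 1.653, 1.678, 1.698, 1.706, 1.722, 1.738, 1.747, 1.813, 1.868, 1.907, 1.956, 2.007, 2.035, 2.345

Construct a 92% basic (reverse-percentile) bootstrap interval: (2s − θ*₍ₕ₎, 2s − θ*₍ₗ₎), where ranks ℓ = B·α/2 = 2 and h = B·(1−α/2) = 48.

(1.099, 2.123)

Percentile endpoints at ranks 2 and 48: θ*₍2₎ = 0.983, θ*₍48₎ = 2.007.
Basic interval reflects these around s:
  lower = 2 × 1.553 − 2.007 = 1.099
  upper = 2 × 1.553 − 0.983 = 2.123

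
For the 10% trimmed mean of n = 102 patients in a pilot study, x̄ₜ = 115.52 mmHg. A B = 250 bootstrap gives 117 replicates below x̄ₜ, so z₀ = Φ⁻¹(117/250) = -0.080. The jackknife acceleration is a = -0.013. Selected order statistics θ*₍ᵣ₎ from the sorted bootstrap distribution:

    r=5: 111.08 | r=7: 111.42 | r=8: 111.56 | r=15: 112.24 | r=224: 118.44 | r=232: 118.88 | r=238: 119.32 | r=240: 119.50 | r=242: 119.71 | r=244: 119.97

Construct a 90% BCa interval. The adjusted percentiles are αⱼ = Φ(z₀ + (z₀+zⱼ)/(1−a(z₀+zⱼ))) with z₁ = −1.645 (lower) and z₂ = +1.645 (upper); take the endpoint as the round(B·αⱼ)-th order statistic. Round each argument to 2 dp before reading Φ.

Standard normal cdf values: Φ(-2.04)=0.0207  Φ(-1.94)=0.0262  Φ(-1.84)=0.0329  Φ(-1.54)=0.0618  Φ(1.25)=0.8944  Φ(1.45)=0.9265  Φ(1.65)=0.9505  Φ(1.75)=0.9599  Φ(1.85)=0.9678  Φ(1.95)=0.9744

(111.56, 118.88)

Lower: z₀ + z₁ = -0.080 + (-1.645) = -1.725; 1 − a(z₀+z₁) = 1 − (-0.013)(-1.725) = 0.9776; argument = -0.080 + (-1.725)/0.9776 = -1.8446 → -1.84.
α₁ = Φ(-1.84) = 0.0329; rank = round(250 × 0.0329) = 8; θ*₍8₎ = 111.56.
Upper: z₀ + z₂ = 1.565; 1 − a(z₀+z₂) = 1.0203; argument = 1.4538 → 1.45; α₂ = 0.9265; rank = 232; θ*₍232₎ = 118.88.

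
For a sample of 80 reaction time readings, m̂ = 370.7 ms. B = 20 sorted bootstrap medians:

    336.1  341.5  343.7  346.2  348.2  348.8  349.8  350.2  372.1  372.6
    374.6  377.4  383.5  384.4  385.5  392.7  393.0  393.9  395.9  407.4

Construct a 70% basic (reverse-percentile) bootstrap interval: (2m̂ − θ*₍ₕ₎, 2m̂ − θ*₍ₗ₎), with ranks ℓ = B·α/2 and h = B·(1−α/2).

(348.4, 397.7)

Percentile endpoints at ranks 3 and 17: θ*₍3₎ = 343.7, θ*₍17₎ = 393.0.
Basic interval reflects these around m̂:
  lower = 2 × 370.7 − 393.0 = 348.4
  upper = 2 × 370.7 − 343.7 = 397.7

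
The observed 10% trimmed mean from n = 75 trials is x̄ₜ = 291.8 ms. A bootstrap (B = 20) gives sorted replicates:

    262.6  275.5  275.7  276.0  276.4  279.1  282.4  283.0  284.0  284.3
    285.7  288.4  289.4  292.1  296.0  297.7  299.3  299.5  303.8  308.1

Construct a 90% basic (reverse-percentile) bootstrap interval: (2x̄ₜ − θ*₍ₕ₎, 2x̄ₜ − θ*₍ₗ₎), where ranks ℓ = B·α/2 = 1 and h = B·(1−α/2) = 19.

Percentile endpoints at ranks 1 and 19: θ*₍1₎ = 262.6, θ*₍19₎ = 303.8.
Basic interval reflects these around x̄ₜ:
  lower = 2 × 291.8 − 303.8 = 279.8
  upper = 2 × 291.8 − 262.6 = 321.0

(279.8, 321.0)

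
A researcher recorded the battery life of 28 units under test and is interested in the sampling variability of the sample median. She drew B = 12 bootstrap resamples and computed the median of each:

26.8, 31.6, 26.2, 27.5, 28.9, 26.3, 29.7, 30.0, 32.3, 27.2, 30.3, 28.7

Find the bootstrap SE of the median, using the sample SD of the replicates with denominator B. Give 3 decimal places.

Bootstrap SE is the standard deviation of the 12 replicate medians.
Mean of replicates: (26.8 + 31.6 + 26.2 + 27.5 + 28.9 + 26.3 + 29.7 + 30.0 + 32.3 + 27.2 + 30.3 + 28.7) / 12 = 345.5000 / 12 = 28.7917
Sum of squared deviations: (−1.9917)² + (+2.8083)² + (−2.5917)² + (−1.2917)² + (+0.1083)² + (−2.4917)² + (+0.9083)² + (+1.2083)² + (+3.5083)² + (−1.5917)² + (+1.5083)² + (−0.0917)² = 45.8692
Variance = 45.8692 / 12 = 3.8224
SE* = √3.8224

SE* = 1.955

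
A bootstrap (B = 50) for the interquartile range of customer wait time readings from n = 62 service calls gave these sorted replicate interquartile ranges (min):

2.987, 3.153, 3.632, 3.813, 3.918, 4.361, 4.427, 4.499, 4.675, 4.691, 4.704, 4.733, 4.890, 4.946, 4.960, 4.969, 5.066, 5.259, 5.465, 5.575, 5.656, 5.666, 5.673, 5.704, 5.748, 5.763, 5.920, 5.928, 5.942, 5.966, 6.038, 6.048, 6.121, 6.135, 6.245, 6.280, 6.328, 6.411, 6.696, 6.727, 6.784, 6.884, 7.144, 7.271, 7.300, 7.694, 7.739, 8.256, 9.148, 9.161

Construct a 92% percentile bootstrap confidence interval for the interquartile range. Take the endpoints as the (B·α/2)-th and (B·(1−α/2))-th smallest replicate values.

α = 0.08; lower rank = 50 × 0.040 = 2; upper rank = 50 × 0.960 = 48.
The 2nd smallest replicate is 3.153; the 48th is 8.256.

(3.153, 8.256)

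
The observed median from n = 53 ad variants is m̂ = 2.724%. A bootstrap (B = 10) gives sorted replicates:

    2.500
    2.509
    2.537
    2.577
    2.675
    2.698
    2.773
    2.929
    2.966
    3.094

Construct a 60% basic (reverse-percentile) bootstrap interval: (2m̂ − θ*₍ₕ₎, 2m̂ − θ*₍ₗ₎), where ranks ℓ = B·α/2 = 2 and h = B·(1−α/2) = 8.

Percentile endpoints at ranks 2 and 8: θ*₍2₎ = 2.509, θ*₍8₎ = 2.929.
Basic interval reflects these around m̂:
  lower = 2 × 2.724 − 2.929 = 2.519
  upper = 2 × 2.724 − 2.509 = 2.939

(2.519, 2.939)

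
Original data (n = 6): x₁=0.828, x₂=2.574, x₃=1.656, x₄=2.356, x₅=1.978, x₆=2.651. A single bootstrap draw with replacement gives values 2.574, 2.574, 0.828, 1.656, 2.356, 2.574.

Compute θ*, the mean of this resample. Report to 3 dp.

Mean = (2.574 + 2.574 + 0.828 + 1.656 + 2.356 + 2.574) / 6 = 12.5620 / 6 = 2.094

θ* = 2.094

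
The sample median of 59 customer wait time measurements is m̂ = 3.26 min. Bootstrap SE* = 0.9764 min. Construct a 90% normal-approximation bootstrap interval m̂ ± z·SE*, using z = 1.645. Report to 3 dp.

(1.654, 4.866)

Margin = 1.645 × 0.9764 = 1.6062
Interval: 3.26 ± 1.6062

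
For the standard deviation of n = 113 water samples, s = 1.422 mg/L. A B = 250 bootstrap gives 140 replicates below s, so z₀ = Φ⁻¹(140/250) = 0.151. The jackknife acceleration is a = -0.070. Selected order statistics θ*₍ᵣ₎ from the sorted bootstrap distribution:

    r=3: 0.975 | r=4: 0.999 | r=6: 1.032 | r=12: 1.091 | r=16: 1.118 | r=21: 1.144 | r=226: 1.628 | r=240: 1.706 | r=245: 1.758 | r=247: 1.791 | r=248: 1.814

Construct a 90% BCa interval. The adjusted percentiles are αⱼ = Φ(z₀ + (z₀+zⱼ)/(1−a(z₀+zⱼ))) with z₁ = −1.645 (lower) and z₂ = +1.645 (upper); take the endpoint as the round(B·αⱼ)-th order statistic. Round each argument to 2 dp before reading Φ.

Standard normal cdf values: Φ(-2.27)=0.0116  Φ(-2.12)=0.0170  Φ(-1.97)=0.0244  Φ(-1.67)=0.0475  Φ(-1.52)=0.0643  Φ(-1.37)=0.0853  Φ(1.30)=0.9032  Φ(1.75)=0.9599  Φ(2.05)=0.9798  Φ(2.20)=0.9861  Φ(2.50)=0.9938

(1.118, 1.706)

Lower: z₀ + z₁ = 0.151 + (-1.645) = -1.494; 1 − a(z₀+z₁) = 1 − (-0.070)(-1.494) = 0.8954; argument = 0.151 + (-1.494)/0.8954 = -1.5175 → -1.52.
α₁ = Φ(-1.52) = 0.0643; rank = round(250 × 0.0643) = 16; θ*₍16₎ = 1.118.
Upper: z₀ + z₂ = 1.796; 1 − a(z₀+z₂) = 1.1257; argument = 1.7464 → 1.75; α₂ = 0.9599; rank = 240; θ*₍240₎ = 1.706.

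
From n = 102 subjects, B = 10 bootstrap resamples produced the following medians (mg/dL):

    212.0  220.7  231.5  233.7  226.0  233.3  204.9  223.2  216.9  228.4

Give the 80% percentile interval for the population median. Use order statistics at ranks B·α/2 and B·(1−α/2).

(204.9, 233.3)

Sorted replicates: 204.9, 212.0, 216.9, 220.7, 223.2, 226.0, 228.4, 231.5, 233.3, 233.7
α = 0.20; lower rank = 10 × 0.100 = 1; upper rank = 10 × 0.900 = 9.
The 1st smallest replicate is 204.9; the 9th is 233.3.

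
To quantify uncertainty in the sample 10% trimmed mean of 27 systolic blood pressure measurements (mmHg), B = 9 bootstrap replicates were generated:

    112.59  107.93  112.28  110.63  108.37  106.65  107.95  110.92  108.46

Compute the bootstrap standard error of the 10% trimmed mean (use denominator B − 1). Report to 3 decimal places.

SE* = 2.119

Bootstrap SE is the standard deviation of the 9 replicate 10% trimmed means.
Mean of replicates: (112.59 + 107.93 + 112.28 + 110.63 + 108.37 + 106.65 + 107.95 + 110.92 + 108.46) / 9 = 985.7800 / 9 = 109.5311
Sum of squared deviations: (+3.0589)² + (−1.6011)² + (+2.7489)² + (+1.0989)² + (−1.1611)² + (−2.8811)² + (−1.5811)² + (+1.3889)² + (−1.0711)² = 35.9095
Variance = 35.9095 / 8 = 4.4887
SE* = √4.4887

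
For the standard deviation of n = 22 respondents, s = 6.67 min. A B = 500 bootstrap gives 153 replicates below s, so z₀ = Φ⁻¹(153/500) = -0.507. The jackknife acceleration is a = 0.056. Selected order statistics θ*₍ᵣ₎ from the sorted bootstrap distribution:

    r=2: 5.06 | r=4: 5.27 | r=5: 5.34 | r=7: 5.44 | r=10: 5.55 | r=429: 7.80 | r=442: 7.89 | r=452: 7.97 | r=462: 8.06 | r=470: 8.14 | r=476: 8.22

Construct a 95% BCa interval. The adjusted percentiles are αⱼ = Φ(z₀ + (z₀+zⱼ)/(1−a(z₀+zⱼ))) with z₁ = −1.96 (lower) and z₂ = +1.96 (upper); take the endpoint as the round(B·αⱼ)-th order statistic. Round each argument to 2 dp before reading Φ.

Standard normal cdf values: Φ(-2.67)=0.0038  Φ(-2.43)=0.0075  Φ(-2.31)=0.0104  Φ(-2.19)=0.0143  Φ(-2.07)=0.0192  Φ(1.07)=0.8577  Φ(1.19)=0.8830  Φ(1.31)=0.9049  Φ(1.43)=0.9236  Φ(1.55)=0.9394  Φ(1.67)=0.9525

(5.06, 7.80)

Lower: z₀ + z₁ = -0.507 + (-1.960) = -2.467; 1 − a(z₀+z₁) = 1 − (0.056)(-2.467) = 1.1382; argument = -0.507 + (-2.467)/1.1382 = -2.6745 → -2.67.
α₁ = Φ(-2.67) = 0.0038; rank = round(500 × 0.0038) = 2; θ*₍2₎ = 5.06.
Upper: z₀ + z₂ = 1.453; 1 − a(z₀+z₂) = 0.9186; argument = 1.0747 → 1.07; α₂ = 0.8577; rank = 429; θ*₍429₎ = 7.80.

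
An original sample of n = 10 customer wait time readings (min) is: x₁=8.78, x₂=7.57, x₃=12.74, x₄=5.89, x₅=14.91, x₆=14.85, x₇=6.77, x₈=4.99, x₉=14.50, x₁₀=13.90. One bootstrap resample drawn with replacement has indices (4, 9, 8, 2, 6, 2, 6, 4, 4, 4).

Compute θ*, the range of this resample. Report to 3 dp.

θ* = 9.860

Resample values: 5.89, 14.50, 4.99, 7.57, 14.85, 7.57, 14.85, 5.89, 5.89, 5.89.
Range = 14.85 − 4.99 = 9.860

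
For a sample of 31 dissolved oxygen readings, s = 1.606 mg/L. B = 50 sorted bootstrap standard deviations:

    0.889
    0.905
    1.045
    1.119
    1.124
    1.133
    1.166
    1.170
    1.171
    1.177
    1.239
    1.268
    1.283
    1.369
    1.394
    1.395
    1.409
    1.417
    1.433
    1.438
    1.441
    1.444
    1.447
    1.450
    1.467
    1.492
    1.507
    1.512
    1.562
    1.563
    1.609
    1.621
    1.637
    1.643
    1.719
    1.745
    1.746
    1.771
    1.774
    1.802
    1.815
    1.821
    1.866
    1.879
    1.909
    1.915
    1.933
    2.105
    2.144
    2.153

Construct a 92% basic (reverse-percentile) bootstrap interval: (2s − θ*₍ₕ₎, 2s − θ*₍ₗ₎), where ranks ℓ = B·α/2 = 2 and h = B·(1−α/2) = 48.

(1.107, 2.307)

Percentile endpoints at ranks 2 and 48: θ*₍2₎ = 0.905, θ*₍48₎ = 2.105.
Basic interval reflects these around s:
  lower = 2 × 1.606 − 2.105 = 1.107
  upper = 2 × 1.606 − 0.905 = 2.307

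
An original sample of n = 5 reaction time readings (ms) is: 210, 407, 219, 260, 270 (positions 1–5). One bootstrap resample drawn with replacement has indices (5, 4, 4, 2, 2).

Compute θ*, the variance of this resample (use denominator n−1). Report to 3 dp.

Resample values: 270, 260, 260, 407, 407.
Mean = 320.8000; sum of squared deviations = 24834.8000
s² = 24834.8000 / 4 = 6208.7000

θ* = 6208.700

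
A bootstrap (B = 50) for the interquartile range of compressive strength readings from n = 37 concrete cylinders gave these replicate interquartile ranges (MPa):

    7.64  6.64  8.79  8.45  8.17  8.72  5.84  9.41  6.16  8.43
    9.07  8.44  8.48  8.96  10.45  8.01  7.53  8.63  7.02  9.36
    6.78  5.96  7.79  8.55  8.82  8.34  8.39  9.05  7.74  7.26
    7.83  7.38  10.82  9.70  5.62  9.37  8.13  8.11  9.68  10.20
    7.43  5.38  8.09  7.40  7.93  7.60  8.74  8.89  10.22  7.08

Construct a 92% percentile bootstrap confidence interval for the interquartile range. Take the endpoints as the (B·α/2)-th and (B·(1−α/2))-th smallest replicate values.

Sorted replicates: 5.38, 5.62, 5.84, 5.96, 6.16, 6.64, 6.78, 7.02, 7.08, 7.26, 7.38, 7.40, 7.43, 7.53, 7.60, 7.64, 7.74, 7.79, 7.83, 7.93, 8.01, 8.09, 8.11, 8.13, 8.17, 8.34, 8.39, 8.43, 8.44, 8.45, 8.48, 8.55, 8.63, 8.72, 8.74, 8.79, 8.82, 8.89, 8.96, 9.05, 9.07, 9.36, 9.37, 9.41, 9.68, 9.70, 10.20, 10.22, 10.45, 10.82
α = 0.08; lower rank = 50 × 0.040 = 2; upper rank = 50 × 0.960 = 48.
The 2nd smallest replicate is 5.62; the 48th is 10.22.

(5.62, 10.22)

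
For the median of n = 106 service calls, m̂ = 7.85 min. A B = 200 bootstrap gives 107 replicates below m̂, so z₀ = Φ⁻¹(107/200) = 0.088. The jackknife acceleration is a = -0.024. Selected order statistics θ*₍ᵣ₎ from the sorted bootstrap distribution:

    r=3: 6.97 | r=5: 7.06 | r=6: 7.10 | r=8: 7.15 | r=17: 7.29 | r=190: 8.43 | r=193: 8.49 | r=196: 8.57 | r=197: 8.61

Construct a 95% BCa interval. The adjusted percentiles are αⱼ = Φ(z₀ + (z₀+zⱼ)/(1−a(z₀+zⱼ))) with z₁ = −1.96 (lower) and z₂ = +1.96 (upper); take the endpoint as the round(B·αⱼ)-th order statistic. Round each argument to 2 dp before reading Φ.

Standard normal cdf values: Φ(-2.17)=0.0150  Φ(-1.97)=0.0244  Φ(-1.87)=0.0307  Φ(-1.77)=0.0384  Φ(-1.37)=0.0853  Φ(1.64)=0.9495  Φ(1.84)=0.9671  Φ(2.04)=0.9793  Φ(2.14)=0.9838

Lower: z₀ + z₁ = 0.088 + (-1.960) = -1.872; 1 − a(z₀+z₁) = 1 − (-0.024)(-1.872) = 0.9551; argument = 0.088 + (-1.872)/0.9551 = -1.8721 → -1.87.
α₁ = Φ(-1.87) = 0.0307; rank = round(200 × 0.0307) = 6; θ*₍6₎ = 7.10.
Upper: z₀ + z₂ = 2.048; 1 − a(z₀+z₂) = 1.0492; argument = 2.0401 → 2.04; α₂ = 0.9793; rank = 196; θ*₍196₎ = 8.57.

(7.10, 8.57)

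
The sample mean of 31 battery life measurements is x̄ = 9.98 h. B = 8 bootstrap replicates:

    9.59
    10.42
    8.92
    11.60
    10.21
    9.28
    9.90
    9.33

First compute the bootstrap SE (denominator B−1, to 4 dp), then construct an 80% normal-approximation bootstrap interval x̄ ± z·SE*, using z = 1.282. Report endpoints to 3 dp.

Mean of replicates = 9.9062; sum of squared deviations = 5.0220; SE* = √(5.0220/7) = 0.8470
Margin = 1.282 × 0.8470 = 1.0859
Interval: 9.98 ± 1.0859

(8.894, 11.066)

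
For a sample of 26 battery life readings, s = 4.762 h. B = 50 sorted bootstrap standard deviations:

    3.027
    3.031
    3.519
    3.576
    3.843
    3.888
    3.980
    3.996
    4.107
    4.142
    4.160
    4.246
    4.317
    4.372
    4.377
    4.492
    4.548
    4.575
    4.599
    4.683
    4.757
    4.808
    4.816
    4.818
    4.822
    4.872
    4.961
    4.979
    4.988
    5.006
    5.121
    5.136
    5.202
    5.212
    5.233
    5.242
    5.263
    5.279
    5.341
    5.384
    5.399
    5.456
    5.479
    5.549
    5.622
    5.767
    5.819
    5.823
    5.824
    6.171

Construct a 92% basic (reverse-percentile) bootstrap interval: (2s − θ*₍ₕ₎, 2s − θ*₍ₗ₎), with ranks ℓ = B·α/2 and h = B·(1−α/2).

Percentile endpoints at ranks 2 and 48: θ*₍2₎ = 3.031, θ*₍48₎ = 5.823.
Basic interval reflects these around s:
  lower = 2 × 4.762 − 5.823 = 3.701
  upper = 2 × 4.762 − 3.031 = 6.493

(3.701, 6.493)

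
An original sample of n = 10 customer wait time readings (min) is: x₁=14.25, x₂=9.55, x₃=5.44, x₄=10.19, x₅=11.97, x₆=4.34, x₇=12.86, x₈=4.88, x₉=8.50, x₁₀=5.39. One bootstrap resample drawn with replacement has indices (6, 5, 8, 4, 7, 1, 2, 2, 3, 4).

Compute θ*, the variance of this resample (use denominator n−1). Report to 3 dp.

θ* = 11.672

Resample values: 4.34, 11.97, 4.88, 10.19, 12.86, 14.25, 9.55, 9.55, 5.44, 10.19.
Mean = 9.3220; sum of squared deviations = 105.0470
s² = 105.0470 / 9 = 11.6719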